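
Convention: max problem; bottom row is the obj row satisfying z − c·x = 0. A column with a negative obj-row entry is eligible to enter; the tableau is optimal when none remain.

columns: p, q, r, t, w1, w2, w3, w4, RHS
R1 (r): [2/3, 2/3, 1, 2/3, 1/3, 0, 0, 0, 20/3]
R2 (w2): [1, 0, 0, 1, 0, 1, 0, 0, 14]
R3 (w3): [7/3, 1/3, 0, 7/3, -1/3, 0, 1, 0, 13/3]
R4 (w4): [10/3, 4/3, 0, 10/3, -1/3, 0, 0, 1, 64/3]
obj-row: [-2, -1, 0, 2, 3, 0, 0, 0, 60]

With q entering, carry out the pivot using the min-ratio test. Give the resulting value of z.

70

Ratio test on column q — row 1: (20/3)/(2/3) = 10; row 2: entry 0 ≤ 0; row 3: (13/3)/(1/3) = 13; row 4: (64/3)/(4/3) = 16. Minimum is 10 at row 1 (r leaves); pivot element 2/3.
Pivot on row 1; the obj-row RHS becomes 60 − (-1)·10 = 70.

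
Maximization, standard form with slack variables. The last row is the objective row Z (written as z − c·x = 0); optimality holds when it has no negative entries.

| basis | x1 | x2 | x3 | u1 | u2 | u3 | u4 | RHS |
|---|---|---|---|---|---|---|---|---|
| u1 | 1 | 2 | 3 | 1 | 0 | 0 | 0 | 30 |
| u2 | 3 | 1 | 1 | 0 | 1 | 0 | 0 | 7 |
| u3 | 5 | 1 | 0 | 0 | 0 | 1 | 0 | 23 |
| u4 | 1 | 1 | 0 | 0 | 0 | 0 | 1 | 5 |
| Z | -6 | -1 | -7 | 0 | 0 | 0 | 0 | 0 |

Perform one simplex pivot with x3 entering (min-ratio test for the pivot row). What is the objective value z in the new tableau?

49

Ratio test on column x3 — row 1: 30/3 = 10; row 2: 7/1 = 7; row 3: entry 0 ≤ 0; row 4: entry 0 ≤ 0. Minimum is 7 at row 2 (u2 leaves); pivot element 1.
Pivot on row 2; the Z-row RHS becomes 0 − (-7)·7 = 49.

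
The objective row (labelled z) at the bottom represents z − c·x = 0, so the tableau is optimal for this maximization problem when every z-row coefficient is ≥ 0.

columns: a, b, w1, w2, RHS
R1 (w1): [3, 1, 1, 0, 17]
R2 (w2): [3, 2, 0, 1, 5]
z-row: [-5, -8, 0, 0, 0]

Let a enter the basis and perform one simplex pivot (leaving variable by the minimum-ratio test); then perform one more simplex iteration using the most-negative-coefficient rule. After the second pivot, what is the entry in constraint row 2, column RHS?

Ratio test on column a — row 1: 17/3 = 17/3; row 2: 5/3 = 5/3. Minimum is 5/3 at row 2 (w2 leaves); pivot element 3.
Divide row 2 by 3; eliminate column a from the other rows.
Second iteration: most negative z-row entry is -14/3 in column b, so b enters.
Ratio test on column b — row 1: entry -1 ≤ 0; row 2: (5/3)/(2/3) = 5/2. Minimum is 5/2 at row 2 (a leaves); pivot element 2/3.
Divide row 2 by 2/3; eliminate column b from the other rows.
After both pivots, the entry at constraint row 2, column RHS is 5/2.

5/2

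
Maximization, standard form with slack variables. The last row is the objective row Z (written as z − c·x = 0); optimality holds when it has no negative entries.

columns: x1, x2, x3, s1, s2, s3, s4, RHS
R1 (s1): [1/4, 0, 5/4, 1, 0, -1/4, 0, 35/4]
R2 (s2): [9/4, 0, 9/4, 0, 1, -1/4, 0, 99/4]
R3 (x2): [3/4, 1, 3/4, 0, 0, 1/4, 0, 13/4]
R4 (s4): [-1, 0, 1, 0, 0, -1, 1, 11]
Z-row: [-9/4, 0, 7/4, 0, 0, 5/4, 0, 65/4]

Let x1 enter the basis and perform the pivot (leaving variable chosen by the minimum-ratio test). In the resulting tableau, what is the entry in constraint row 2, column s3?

Ratio test on column x1 — row 1: (35/4)/(1/4) = 35; row 2: (99/4)/(9/4) = 11; row 3: (13/4)/(3/4) = 13/3; row 4: entry -1 ≤ 0. Minimum is 13/3 at row 3 (x2 leaves); pivot element 3/4.
Divide row 3 by 3/4; eliminate column x1 from the other rows.
Row 2 update in column s3: -1/4 − (9/4)·(1/3) = -1.

-1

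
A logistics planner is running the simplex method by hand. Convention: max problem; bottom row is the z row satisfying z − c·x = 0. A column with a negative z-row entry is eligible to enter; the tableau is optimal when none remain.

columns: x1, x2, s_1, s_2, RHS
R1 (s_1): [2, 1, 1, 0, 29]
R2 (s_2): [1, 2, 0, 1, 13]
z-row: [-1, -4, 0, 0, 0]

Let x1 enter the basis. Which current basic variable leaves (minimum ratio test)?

Column x1 entries and ratios — s_1: 29/2 = 29/2; s_2: 13/1 = 13.
Smallest ratio is 13 in the row of s_2, so s_2 leaves.

s_2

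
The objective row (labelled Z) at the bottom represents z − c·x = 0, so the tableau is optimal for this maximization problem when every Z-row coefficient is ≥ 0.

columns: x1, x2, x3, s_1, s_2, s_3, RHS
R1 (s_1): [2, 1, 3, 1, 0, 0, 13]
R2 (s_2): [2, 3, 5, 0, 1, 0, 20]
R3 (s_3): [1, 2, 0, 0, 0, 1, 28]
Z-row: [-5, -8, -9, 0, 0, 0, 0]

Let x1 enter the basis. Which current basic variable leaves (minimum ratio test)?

s_1

Column x1 entries and ratios — s_1: 13/2 = 13/2; s_2: 20/2 = 10; s_3: 28/1 = 28.
Smallest ratio is 13/2 in the row of s_1, so s_1 leaves.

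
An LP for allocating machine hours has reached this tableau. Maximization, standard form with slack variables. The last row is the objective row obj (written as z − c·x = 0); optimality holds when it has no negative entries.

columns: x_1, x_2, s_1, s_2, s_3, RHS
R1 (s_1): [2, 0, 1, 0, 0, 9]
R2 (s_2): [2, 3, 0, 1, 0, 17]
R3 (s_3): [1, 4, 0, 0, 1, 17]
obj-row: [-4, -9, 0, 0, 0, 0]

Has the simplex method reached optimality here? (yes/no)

The obj-row has a negative entry -9 in column x_2, so it is not optimal.

no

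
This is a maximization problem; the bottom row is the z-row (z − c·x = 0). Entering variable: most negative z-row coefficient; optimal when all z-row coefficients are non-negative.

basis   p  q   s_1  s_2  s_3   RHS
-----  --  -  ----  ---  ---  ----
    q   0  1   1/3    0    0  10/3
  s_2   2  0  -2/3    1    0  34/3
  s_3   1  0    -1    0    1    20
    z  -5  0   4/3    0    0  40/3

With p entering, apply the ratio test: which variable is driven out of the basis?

s_2

Column p entries and ratios — q: 0 ≤ 0, skip; s_2: (34/3)/2 = 17/3; s_3: 20/1 = 20.
Smallest ratio is 17/3 in the row of s_2, so s_2 leaves.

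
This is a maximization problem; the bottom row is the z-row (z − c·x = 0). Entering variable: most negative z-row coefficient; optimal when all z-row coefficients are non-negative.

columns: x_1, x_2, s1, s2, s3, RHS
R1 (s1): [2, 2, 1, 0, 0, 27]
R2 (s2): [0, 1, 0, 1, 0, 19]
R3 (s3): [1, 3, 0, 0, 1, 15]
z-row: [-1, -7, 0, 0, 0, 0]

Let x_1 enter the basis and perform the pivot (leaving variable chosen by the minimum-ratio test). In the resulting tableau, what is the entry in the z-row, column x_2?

Ratio test on column x_1 — row 1: 27/2 = 27/2; row 2: entry 0 ≤ 0; row 3: 15/1 = 15. Minimum is 27/2 at row 1 (s1 leaves); pivot element 2.
Divide row 1 by 2; eliminate column x_1 from the other rows.
z-row update in column x_2: -7 − (-1)·1 = -6.

-6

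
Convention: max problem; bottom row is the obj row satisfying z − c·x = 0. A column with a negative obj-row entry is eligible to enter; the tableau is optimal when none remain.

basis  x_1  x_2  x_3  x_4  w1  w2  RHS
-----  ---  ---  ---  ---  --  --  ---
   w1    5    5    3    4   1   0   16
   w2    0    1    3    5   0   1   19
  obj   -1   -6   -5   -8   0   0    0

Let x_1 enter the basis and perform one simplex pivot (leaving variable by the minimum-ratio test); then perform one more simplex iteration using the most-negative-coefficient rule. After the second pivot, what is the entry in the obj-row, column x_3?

Ratio test on column x_1 — row 1: 16/5 = 16/5; row 2: entry 0 ≤ 0. Minimum is 16/5 at row 1 (w1 leaves); pivot element 5.
Divide row 1 by 5; eliminate column x_1 from the other rows.
Second iteration: most negative obj-row entry is -36/5 in column x_4, so x_4 enters.
Ratio test on column x_4 — row 1: (16/5)/(4/5) = 4; row 2: 19/5 = 19/5. Minimum is 19/5 at row 2 (w2 leaves); pivot element 5.
Divide row 2 by 5; eliminate column x_4 from the other rows.
After both pivots, the entry at the obj-row, column x_3 is -2/25.

-2/25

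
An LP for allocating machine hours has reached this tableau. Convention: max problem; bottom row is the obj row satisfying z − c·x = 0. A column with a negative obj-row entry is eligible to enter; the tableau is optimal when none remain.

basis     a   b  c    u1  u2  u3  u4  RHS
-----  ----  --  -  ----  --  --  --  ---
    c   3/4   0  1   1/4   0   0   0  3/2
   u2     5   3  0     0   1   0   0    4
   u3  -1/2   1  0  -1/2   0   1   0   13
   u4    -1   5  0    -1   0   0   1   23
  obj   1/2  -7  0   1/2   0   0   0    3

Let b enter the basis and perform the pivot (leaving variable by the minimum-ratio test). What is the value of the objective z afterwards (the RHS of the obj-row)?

37/3

Ratio test on column b — row 1: entry 0 ≤ 0; row 2: 4/3 = 4/3; row 3: 13/1 = 13; row 4: 23/5 = 23/5. Minimum is 4/3 at row 2 (u2 leaves); pivot element 3.
Pivot on row 2; the obj-row RHS becomes 3 − (-7)·(4/3) = 37/3.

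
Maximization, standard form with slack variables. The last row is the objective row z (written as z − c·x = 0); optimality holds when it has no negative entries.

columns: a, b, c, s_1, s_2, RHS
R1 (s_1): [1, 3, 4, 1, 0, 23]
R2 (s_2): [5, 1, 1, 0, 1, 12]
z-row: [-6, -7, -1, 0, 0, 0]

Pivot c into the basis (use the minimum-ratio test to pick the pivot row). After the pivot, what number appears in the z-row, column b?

-25/4

Ratio test on column c — row 1: 23/4 = 23/4; row 2: 12/1 = 12. Minimum is 23/4 at row 1 (s_1 leaves); pivot element 4.
Divide row 1 by 4; eliminate column c from the other rows.
z-row update in column b: -7 − (-1)·(3/4) = -25/4.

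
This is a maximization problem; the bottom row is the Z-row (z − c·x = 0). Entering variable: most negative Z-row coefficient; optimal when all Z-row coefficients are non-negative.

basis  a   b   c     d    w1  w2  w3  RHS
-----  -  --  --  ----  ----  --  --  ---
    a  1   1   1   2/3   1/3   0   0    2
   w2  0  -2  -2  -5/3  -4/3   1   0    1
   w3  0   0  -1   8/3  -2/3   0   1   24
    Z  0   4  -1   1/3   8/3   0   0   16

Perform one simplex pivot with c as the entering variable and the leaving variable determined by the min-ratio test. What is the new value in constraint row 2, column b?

0

Ratio test on column c — row 1: 2/1 = 2; row 2: entry -2 ≤ 0; row 3: entry -1 ≤ 0. Minimum is 2 at row 1 (a leaves); pivot element 1.
Divide row 1 by 1; eliminate column c from the other rows.
Row 2 update in column b: -2 − (-2)·1 = 0.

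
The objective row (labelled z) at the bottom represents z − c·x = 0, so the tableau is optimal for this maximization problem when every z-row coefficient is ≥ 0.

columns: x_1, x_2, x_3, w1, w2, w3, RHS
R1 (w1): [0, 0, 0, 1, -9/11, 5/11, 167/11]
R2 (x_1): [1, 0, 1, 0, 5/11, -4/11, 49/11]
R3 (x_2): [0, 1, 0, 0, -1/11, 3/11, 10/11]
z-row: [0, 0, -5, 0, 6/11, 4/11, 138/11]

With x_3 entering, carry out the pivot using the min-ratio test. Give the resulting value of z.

Ratio test on column x_3 — row 1: entry 0 ≤ 0; row 2: (49/11)/1 = 49/11; row 3: entry 0 ≤ 0. Minimum is 49/11 at row 2 (x_1 leaves); pivot element 1.
Pivot on row 2; the z-row RHS becomes 138/11 − (-5)·(49/11) = 383/11.

383/11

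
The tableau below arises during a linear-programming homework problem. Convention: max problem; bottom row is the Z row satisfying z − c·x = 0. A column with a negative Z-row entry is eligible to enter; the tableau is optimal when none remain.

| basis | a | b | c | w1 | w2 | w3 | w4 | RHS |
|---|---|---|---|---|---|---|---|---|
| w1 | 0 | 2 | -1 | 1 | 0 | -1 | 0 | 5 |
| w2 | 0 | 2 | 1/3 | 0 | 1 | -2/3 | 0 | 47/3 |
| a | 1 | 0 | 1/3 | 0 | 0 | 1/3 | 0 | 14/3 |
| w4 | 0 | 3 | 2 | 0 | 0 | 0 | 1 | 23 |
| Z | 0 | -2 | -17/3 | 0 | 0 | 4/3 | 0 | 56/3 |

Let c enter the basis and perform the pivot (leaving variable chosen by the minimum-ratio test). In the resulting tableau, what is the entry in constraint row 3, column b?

-1/2

Ratio test on column c — row 1: entry -1 ≤ 0; row 2: (47/3)/(1/3) = 47; row 3: (14/3)/(1/3) = 14; row 4: 23/2 = 23/2. Minimum is 23/2 at row 4 (w4 leaves); pivot element 2.
Divide row 4 by 2; eliminate column c from the other rows.
Row 3 update in column b: 0 − (1/3)·(3/2) = -1/2.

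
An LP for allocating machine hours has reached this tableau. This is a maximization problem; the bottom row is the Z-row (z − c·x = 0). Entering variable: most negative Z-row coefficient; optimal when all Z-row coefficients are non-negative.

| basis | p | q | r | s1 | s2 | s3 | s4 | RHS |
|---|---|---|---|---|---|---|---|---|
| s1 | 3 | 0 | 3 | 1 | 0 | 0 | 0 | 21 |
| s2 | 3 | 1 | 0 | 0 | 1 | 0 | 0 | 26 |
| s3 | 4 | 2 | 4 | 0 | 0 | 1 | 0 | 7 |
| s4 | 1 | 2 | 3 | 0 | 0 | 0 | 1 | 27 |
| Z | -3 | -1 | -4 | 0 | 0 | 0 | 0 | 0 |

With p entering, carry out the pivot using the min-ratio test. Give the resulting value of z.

Ratio test on column p — row 1: 21/3 = 7; row 2: 26/3 = 26/3; row 3: 7/4 = 7/4; row 4: 27/1 = 27. Minimum is 7/4 at row 3 (s3 leaves); pivot element 4.
Pivot on row 3; the Z-row RHS becomes 0 − (-3)·(7/4) = 21/4.

21/4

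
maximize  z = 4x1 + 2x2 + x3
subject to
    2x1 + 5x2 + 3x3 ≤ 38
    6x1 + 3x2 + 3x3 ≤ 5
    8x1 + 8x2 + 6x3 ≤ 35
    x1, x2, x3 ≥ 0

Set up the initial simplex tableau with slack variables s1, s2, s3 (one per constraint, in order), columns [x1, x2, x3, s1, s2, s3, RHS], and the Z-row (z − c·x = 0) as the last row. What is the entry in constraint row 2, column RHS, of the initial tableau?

5

The RHS of constraint 2 is b_2 = 5.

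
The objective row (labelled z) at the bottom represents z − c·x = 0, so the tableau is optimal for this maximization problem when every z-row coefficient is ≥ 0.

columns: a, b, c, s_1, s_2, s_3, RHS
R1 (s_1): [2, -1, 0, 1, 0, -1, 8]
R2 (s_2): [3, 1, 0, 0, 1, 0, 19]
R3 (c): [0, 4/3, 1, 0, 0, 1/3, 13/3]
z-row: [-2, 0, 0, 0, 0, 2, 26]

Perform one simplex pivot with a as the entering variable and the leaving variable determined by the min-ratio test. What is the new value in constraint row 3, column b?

Ratio test on column a — row 1: 8/2 = 4; row 2: 19/3 = 19/3; row 3: entry 0 ≤ 0. Minimum is 4 at row 1 (s_1 leaves); pivot element 2.
Divide row 1 by 2; eliminate column a from the other rows.
Row 3 update in column b: 4/3 − 0·(-1/2) = 4/3.

4/3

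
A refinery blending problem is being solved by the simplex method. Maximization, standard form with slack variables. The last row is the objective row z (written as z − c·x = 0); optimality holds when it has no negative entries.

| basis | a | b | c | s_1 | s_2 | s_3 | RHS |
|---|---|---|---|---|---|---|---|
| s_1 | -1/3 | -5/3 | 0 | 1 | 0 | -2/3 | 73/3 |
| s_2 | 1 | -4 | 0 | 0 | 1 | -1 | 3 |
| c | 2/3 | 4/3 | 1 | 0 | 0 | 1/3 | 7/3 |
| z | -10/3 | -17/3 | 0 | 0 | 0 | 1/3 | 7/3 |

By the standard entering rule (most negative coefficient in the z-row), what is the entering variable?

Negative z-row entries: a: -10/3, b: -17/3.
The most negative is -17/3 in column b, so b enters.

b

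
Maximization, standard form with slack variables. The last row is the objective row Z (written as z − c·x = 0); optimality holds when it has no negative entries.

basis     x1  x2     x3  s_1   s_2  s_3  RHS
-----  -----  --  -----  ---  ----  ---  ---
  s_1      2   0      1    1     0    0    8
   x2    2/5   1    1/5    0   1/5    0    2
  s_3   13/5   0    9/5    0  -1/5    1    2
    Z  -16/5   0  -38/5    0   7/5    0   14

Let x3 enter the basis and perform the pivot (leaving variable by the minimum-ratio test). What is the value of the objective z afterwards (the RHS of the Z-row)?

202/9

Ratio test on column x3 — row 1: 8/1 = 8; row 2: 2/(1/5) = 10; row 3: 2/(9/5) = 10/9. Minimum is 10/9 at row 3 (s_3 leaves); pivot element 9/5.
Pivot on row 3; the Z-row RHS becomes 14 − (-38/5)·(10/9) = 202/9.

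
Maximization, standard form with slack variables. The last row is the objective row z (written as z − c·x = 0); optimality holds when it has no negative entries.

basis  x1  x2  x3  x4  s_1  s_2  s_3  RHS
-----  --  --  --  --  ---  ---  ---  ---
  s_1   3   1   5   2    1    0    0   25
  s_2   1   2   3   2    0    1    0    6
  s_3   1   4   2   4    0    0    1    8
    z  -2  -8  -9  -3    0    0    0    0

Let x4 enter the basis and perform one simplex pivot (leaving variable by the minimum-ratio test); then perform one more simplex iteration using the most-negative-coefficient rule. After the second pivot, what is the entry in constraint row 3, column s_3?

Ratio test on column x4 — row 1: 25/2 = 25/2; row 2: 6/2 = 3; row 3: 8/4 = 2. Minimum is 2 at row 3 (s_3 leaves); pivot element 4.
Divide row 3 by 4; eliminate column x4 from the other rows.
Second iteration: most negative z-row entry is -15/2 in column x3, so x3 enters.
Ratio test on column x3 — row 1: 21/4 = 21/4; row 2: 2/2 = 1; row 3: 2/(1/2) = 4. Minimum is 1 at row 2 (s_2 leaves); pivot element 2.
Divide row 2 by 2; eliminate column x3 from the other rows.
After both pivots, the entry at constraint row 3, column s_3 is 3/8.

3/8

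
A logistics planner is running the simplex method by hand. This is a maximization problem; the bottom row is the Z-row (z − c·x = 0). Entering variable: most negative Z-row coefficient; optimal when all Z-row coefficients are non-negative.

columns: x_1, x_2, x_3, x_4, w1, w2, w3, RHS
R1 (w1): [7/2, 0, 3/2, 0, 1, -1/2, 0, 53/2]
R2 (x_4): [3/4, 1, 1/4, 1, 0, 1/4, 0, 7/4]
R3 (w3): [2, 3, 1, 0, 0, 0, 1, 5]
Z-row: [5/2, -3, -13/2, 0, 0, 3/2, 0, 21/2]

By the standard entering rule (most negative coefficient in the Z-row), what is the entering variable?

Negative Z-row entries: x_2: -3, x_3: -13/2.
The most negative is -13/2 in column x_3, so x_3 enters.

x_3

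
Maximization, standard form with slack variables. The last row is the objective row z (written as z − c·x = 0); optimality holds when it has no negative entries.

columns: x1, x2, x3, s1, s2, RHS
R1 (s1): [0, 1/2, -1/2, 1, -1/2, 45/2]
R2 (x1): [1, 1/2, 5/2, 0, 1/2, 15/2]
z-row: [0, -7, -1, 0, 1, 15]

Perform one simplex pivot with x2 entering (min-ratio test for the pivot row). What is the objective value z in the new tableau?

120

Ratio test on column x2 — row 1: (45/2)/(1/2) = 45; row 2: (15/2)/(1/2) = 15. Minimum is 15 at row 2 (x1 leaves); pivot element 1/2.
Pivot on row 2; the z-row RHS becomes 15 − (-7)·15 = 120.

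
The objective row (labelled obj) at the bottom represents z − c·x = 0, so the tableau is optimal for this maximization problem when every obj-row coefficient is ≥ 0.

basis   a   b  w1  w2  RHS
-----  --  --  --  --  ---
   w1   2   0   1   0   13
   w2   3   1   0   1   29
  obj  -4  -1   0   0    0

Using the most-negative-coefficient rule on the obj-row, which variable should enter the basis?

a

Negative obj-row entries: a: -4, b: -1.
The most negative is -4 in column a, so a enters.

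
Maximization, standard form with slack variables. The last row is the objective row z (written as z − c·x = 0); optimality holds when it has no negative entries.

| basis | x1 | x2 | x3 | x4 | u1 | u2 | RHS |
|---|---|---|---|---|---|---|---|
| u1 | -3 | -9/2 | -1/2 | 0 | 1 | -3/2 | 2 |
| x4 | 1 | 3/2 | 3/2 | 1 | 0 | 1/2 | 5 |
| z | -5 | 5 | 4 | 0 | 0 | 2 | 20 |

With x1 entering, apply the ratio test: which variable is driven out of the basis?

x4

Column x1 entries and ratios — u1: -3 ≤ 0, skip; x4: 5/1 = 5.
Smallest ratio is 5 in the row of x4, so x4 leaves.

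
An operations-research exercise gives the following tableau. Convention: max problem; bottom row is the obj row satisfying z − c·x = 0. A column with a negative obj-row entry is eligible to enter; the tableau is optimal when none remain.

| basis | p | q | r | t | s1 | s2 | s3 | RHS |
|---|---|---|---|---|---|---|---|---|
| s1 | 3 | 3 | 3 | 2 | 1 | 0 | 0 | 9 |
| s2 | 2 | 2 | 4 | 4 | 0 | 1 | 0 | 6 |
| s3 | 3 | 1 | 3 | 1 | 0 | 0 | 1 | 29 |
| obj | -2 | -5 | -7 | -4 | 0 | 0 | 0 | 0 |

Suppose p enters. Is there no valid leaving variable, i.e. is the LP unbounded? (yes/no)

no

Column p has positive entries in row(s) 1, 2, 3, so the ratio test bounds it — not unbounded.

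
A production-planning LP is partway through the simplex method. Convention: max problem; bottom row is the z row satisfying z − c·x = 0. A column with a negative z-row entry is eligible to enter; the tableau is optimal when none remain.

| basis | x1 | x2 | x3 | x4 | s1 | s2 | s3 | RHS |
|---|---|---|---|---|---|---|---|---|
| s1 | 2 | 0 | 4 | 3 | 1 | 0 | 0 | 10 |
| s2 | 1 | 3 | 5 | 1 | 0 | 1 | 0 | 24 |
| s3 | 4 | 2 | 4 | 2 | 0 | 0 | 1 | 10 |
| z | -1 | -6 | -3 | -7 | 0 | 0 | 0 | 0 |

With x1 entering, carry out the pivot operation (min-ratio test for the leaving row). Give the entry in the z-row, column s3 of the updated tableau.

Ratio test on column x1 — row 1: 10/2 = 5; row 2: 24/1 = 24; row 3: 10/4 = 5/2. Minimum is 5/2 at row 3 (s3 leaves); pivot element 4.
Divide row 3 by 4; eliminate column x1 from the other rows.
z-row update in column s3: 0 − (-1)·(1/4) = 1/4.

1/4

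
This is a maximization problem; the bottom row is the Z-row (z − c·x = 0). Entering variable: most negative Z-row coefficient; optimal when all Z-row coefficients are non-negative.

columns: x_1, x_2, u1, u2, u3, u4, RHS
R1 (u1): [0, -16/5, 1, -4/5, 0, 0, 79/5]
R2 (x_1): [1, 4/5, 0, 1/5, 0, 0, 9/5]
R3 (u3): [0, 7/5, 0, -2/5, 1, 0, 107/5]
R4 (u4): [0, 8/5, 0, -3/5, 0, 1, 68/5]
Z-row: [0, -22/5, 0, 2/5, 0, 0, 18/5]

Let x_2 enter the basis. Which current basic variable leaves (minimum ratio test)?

x_1

Column x_2 entries and ratios — u1: -16/5 ≤ 0, skip; x_1: (9/5)/(4/5) = 9/4; u3: (107/5)/(7/5) = 107/7; u4: (68/5)/(8/5) = 17/2.
Smallest ratio is 9/4 in the row of x_1, so x_1 leaves.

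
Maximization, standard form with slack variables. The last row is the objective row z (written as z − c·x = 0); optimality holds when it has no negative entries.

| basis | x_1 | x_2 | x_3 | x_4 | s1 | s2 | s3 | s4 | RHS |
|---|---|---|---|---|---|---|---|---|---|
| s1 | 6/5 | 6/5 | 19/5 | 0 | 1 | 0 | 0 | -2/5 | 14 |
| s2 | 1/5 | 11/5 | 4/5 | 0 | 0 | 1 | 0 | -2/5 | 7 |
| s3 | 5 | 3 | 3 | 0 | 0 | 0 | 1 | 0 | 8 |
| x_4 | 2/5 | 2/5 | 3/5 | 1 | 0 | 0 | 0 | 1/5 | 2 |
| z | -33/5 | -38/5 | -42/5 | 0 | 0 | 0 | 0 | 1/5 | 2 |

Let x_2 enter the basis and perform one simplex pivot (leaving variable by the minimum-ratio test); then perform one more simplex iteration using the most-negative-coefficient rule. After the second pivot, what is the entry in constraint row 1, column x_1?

Ratio test on column x_2 — row 1: 14/(6/5) = 35/3; row 2: 7/(11/5) = 35/11; row 3: 8/3 = 8/3; row 4: 2/(2/5) = 5. Minimum is 8/3 at row 3 (s3 leaves); pivot element 3.
Divide row 3 by 3; eliminate column x_2 from the other rows.
Second iteration: most negative z-row entry is -4/5 in column x_3, so x_3 enters.
Ratio test on column x_3 — row 1: (54/5)/(13/5) = 54/13; row 2: entry -7/5 ≤ 0; row 3: (8/3)/1 = 8/3; row 4: (14/15)/(1/5) = 14/3. Minimum is 8/3 at row 3 (x_2 leaves); pivot element 1.
Divide row 3 by 1; eliminate column x_3 from the other rows.
After both pivots, the entry at constraint row 1, column x_1 is -77/15.

-77/15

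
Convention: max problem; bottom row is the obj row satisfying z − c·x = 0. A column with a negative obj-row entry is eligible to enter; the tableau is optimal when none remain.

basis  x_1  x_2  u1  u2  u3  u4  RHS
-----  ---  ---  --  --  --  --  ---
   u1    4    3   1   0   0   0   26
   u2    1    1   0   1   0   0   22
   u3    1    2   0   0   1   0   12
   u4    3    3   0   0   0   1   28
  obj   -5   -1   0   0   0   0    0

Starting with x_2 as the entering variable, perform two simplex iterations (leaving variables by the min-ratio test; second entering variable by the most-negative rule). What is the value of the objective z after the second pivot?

102/5

Ratio test on column x_2 — row 1: 26/3 = 26/3; row 2: 22/1 = 22; row 3: 12/2 = 6; row 4: 28/3 = 28/3. Minimum is 6 at row 3 (u3 leaves); pivot element 2.
Pivot on row 3; the obj-row RHS becomes 0 − (-1)·6 = 6.
Next entering variable (most negative obj-row entry -9/2): x_1.
Ratio test on column x_1 — row 1: 8/(5/2) = 16/5; row 2: 16/(1/2) = 32; row 3: 6/(1/2) = 12; row 4: 10/(3/2) = 20/3. Minimum is 16/5 at row 1 (u1 leaves); pivot element 5/2.
After the second pivot the obj-row RHS is 6 − (-9/2)·(16/5) = 102/5.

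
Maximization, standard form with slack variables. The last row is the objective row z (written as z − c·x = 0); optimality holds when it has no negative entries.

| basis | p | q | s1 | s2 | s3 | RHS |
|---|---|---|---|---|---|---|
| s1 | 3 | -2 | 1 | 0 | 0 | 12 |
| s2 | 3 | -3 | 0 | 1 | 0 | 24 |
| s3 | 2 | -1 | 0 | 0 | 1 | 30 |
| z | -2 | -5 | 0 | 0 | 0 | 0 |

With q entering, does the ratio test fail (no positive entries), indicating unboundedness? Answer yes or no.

yes

Every constraint-row entry in column q is ≤ 0, so increasing q is unbounded.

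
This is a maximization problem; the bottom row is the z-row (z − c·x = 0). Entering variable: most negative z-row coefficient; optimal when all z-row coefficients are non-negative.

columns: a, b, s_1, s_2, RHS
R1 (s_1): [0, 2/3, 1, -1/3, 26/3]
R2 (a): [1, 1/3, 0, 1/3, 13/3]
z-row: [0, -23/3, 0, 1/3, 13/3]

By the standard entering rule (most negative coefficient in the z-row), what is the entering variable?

b

Negative z-row entries: b: -23/3.
The most negative is -23/3 in column b, so b enters.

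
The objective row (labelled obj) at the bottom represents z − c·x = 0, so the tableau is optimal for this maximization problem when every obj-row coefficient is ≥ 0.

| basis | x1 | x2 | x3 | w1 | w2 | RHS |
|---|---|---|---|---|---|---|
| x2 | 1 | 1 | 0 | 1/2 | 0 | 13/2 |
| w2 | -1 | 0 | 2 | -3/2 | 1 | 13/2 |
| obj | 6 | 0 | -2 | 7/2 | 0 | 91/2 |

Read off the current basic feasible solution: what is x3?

0

x3 is not in the basis, so in the current basic feasible solution x3 = 0.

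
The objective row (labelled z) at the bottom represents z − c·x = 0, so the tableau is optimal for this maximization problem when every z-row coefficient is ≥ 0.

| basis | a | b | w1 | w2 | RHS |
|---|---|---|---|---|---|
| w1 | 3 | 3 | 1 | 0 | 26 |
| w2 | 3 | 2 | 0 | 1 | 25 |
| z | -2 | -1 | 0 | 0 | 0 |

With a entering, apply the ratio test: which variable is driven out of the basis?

Column a entries and ratios — w1: 26/3 = 26/3; w2: 25/3 = 25/3.
Smallest ratio is 25/3 in the row of w2, so w2 leaves.

w2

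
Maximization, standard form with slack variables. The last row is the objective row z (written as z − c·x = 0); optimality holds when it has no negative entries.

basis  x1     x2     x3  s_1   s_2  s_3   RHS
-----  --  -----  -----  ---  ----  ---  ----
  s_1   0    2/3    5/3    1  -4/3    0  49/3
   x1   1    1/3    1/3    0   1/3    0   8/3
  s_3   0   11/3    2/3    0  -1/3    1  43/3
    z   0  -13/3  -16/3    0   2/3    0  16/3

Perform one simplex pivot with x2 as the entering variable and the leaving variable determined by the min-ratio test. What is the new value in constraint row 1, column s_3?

Ratio test on column x2 — row 1: (49/3)/(2/3) = 49/2; row 2: (8/3)/(1/3) = 8; row 3: (43/3)/(11/3) = 43/11. Minimum is 43/11 at row 3 (s_3 leaves); pivot element 11/3.
Divide row 3 by 11/3; eliminate column x2 from the other rows.
Row 1 update in column s_3: 0 − (2/3)·(3/11) = -2/11.

-2/11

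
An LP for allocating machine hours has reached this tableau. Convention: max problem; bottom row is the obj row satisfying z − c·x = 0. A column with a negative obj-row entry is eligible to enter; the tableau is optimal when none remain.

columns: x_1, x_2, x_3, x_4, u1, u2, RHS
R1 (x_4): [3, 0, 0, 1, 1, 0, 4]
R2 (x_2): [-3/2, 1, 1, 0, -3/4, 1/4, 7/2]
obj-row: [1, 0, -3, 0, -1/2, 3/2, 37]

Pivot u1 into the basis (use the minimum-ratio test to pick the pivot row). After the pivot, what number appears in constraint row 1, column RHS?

Ratio test on column u1 — row 1: 4/1 = 4; row 2: entry -3/4 ≤ 0. Minimum is 4 at row 1 (x_4 leaves); pivot element 1.
Divide row 1 by 1; eliminate column u1 from the other rows.
In the new row 1, the RHS entry is the old entry divided by the pivot: 4/1 = 4.

4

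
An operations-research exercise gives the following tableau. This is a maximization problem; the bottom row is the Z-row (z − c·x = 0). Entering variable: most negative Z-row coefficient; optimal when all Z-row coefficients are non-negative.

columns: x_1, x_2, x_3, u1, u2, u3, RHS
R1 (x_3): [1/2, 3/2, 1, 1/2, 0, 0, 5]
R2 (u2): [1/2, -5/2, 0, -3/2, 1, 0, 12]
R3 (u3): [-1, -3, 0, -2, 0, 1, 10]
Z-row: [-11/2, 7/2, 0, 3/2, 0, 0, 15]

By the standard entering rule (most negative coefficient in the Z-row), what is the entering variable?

x_1

Negative Z-row entries: x_1: -11/2.
The most negative is -11/2 in column x_1, so x_1 enters.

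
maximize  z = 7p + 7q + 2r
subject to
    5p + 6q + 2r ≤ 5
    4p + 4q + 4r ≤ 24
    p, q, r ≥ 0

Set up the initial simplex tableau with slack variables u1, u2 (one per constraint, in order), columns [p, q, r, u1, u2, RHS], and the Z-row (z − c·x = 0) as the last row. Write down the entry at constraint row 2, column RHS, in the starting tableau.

24

The RHS of constraint 2 is b_2 = 24.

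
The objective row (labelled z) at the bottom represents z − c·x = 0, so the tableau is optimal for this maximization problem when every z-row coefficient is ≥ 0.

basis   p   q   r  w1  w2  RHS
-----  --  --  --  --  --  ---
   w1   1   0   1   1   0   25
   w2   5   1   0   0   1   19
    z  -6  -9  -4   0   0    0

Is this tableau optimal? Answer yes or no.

no

The z-row has a negative entry -9 in column q, so it is not optimal.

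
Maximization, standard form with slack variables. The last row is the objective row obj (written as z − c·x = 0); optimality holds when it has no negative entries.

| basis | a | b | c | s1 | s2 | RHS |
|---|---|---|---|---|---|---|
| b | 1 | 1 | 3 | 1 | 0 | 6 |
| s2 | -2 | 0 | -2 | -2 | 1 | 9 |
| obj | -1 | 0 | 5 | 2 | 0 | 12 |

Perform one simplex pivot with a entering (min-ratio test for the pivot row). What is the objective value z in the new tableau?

18

Ratio test on column a — row 1: 6/1 = 6; row 2: entry -2 ≤ 0. Minimum is 6 at row 1 (b leaves); pivot element 1.
Pivot on row 1; the obj-row RHS becomes 12 − (-1)·6 = 18.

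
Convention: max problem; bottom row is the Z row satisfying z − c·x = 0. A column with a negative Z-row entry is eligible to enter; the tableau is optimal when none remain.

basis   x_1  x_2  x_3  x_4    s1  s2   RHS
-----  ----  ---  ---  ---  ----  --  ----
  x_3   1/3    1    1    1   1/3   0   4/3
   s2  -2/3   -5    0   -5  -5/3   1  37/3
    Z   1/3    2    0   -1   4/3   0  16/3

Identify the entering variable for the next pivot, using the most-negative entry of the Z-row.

x_4

Negative Z-row entries: x_4: -1.
The most negative is -1 in column x_4, so x_4 enters.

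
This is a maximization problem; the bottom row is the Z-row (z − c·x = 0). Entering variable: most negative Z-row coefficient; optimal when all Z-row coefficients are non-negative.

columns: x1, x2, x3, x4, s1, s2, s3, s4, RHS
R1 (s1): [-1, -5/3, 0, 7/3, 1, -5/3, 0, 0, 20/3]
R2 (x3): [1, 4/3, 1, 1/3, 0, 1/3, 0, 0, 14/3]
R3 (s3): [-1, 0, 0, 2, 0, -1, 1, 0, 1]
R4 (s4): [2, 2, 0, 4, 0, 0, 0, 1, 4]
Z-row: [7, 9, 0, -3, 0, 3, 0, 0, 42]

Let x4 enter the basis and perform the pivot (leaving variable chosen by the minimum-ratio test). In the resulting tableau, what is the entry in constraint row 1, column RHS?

Ratio test on column x4 — row 1: (20/3)/(7/3) = 20/7; row 2: (14/3)/(1/3) = 14; row 3: 1/2 = 1/2; row 4: 4/4 = 1. Minimum is 1/2 at row 3 (s3 leaves); pivot element 2.
Divide row 3 by 2; eliminate column x4 from the other rows.
Row 1 update in column RHS: 20/3 − (7/3)·(1/2) = 11/2.

11/2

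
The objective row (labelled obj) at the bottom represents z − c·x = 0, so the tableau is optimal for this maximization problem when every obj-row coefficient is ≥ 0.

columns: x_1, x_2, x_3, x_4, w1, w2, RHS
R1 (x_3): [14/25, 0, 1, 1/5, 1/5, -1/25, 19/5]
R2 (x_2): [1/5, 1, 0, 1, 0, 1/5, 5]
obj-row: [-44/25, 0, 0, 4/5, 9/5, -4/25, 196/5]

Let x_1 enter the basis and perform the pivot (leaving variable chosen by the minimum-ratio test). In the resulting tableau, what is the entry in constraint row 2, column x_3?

Ratio test on column x_1 — row 1: (19/5)/(14/25) = 95/14; row 2: 5/(1/5) = 25. Minimum is 95/14 at row 1 (x_3 leaves); pivot element 14/25.
Divide row 1 by 14/25; eliminate column x_1 from the other rows.
Row 2 update in column x_3: 0 − (1/5)·(25/14) = -5/14.

-5/14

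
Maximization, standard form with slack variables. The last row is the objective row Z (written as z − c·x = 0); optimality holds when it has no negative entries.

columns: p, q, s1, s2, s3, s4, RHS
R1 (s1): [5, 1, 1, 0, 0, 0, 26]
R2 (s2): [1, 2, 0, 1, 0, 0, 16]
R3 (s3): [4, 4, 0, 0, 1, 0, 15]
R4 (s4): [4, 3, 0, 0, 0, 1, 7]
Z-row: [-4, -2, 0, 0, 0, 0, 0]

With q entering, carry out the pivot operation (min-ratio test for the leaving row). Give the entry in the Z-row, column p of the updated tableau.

-4/3

Ratio test on column q — row 1: 26/1 = 26; row 2: 16/2 = 8; row 3: 15/4 = 15/4; row 4: 7/3 = 7/3. Minimum is 7/3 at row 4 (s4 leaves); pivot element 3.
Divide row 4 by 3; eliminate column q from the other rows.
Z-row update in column p: -4 − (-2)·(4/3) = -4/3.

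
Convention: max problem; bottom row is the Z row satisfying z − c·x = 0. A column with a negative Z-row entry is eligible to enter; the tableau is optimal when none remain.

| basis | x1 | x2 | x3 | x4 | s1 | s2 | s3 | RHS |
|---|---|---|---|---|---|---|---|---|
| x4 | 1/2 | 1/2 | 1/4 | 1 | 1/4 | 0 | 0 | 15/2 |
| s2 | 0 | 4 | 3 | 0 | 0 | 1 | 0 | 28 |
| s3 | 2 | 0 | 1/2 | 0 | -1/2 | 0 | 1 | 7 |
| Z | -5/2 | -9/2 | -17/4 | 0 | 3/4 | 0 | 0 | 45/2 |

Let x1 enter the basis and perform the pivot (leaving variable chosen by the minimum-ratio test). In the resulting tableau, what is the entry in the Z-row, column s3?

5/4

Ratio test on column x1 — row 1: (15/2)/(1/2) = 15; row 2: entry 0 ≤ 0; row 3: 7/2 = 7/2. Minimum is 7/2 at row 3 (s3 leaves); pivot element 2.
Divide row 3 by 2; eliminate column x1 from the other rows.
Z-row update in column s3: 0 − (-5/2)·(1/2) = 5/4.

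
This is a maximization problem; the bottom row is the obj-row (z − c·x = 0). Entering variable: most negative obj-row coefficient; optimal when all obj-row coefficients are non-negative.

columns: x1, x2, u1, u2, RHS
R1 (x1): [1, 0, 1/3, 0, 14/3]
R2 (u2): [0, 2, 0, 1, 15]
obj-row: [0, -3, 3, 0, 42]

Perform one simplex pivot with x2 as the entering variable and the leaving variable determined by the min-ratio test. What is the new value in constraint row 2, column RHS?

15/2

Ratio test on column x2 — row 1: entry 0 ≤ 0; row 2: 15/2 = 15/2. Minimum is 15/2 at row 2 (u2 leaves); pivot element 2.
Divide row 2 by 2; eliminate column x2 from the other rows.
In the new row 2, the RHS entry is the old entry divided by the pivot: 15/2 = 15/2.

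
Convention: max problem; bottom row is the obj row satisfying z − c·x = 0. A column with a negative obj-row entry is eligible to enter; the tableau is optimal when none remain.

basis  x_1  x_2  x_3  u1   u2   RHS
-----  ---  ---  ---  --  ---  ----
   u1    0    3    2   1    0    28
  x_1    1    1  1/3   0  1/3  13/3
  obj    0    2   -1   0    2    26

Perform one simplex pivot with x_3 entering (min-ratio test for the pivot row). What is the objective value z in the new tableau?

Ratio test on column x_3 — row 1: 28/2 = 14; row 2: (13/3)/(1/3) = 13. Minimum is 13 at row 2 (x_1 leaves); pivot element 1/3.
Pivot on row 2; the obj-row RHS becomes 26 − (-1)·13 = 39.

39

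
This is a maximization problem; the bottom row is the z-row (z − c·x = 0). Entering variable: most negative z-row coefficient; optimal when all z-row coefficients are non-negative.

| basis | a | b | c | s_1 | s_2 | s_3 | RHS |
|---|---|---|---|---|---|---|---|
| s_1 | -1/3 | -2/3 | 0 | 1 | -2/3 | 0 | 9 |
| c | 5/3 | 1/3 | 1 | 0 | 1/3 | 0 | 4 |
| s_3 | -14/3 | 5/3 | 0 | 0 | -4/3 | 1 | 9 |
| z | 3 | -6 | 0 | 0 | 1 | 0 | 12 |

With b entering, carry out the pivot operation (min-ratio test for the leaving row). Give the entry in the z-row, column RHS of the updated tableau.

222/5

Ratio test on column b — row 1: entry -2/3 ≤ 0; row 2: 4/(1/3) = 12; row 3: 9/(5/3) = 27/5. Minimum is 27/5 at row 3 (s_3 leaves); pivot element 5/3.
Divide row 3 by 5/3; eliminate column b from the other rows.
z-row update in column RHS: 12 − (-6)·(27/5) = 222/5.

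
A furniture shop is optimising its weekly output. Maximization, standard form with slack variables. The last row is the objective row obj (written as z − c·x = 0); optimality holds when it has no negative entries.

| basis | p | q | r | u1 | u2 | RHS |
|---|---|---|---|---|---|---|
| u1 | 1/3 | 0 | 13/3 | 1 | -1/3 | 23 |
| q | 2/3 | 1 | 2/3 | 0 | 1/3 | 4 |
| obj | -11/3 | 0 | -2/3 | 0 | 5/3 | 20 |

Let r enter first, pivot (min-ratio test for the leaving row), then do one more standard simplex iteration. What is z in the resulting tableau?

105/4

Ratio test on column r — row 1: 23/(13/3) = 69/13; row 2: 4/(2/3) = 6. Minimum is 69/13 at row 1 (u1 leaves); pivot element 13/3.
Pivot on row 1; the obj-row RHS becomes 20 − (-2/3)·(69/13) = 306/13.
Next entering variable (most negative obj-row entry -47/13): p.
Ratio test on column p — row 1: (69/13)/(1/13) = 69; row 2: (6/13)/(8/13) = 3/4. Minimum is 3/4 at row 2 (q leaves); pivot element 8/13.
After the second pivot the obj-row RHS is 306/13 − (-47/13)·(3/4) = 105/4.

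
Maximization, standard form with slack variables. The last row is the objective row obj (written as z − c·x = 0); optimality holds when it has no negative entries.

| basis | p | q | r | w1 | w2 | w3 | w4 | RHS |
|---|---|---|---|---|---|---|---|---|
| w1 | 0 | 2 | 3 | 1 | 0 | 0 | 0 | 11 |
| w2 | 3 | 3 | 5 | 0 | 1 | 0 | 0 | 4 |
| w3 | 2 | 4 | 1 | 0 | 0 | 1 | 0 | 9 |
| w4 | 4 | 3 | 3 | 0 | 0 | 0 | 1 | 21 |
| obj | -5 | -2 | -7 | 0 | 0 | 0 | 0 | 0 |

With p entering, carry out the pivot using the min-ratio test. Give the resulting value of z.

20/3

Ratio test on column p — row 1: entry 0 ≤ 0; row 2: 4/3 = 4/3; row 3: 9/2 = 9/2; row 4: 21/4 = 21/4. Minimum is 4/3 at row 2 (w2 leaves); pivot element 3.
Pivot on row 2; the obj-row RHS becomes 0 − (-5)·(4/3) = 20/3.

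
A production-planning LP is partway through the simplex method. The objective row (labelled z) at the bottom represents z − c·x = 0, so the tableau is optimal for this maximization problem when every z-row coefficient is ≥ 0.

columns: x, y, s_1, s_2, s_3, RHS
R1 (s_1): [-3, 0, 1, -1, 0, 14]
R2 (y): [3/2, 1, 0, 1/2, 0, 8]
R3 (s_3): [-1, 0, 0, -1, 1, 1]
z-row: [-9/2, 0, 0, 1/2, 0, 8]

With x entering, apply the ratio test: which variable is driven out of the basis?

y

Column x entries and ratios — s_1: -3 ≤ 0, skip; y: 8/(3/2) = 16/3; s_3: -1 ≤ 0, skip.
Smallest ratio is 16/3 in the row of y, so y leaves.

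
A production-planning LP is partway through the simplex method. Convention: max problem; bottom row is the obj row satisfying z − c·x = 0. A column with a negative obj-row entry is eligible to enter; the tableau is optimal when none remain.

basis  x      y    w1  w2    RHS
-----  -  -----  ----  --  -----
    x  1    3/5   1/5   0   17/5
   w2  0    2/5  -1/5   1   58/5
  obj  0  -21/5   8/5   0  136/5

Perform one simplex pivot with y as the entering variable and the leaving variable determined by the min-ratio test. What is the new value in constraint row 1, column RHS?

Ratio test on column y — row 1: (17/5)/(3/5) = 17/3; row 2: (58/5)/(2/5) = 29. Minimum is 17/3 at row 1 (x leaves); pivot element 3/5.
Divide row 1 by 3/5; eliminate column y from the other rows.
In the new row 1, the RHS entry is the old entry divided by the pivot: (17/5)/(3/5) = 17/3.

17/3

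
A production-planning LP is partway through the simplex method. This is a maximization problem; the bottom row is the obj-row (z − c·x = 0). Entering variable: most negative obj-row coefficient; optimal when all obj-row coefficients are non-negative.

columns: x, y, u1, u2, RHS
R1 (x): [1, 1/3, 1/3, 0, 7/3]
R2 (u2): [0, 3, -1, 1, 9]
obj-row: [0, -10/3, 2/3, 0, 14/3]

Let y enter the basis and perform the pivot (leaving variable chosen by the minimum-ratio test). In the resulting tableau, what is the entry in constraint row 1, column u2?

Ratio test on column y — row 1: (7/3)/(1/3) = 7; row 2: 9/3 = 3. Minimum is 3 at row 2 (u2 leaves); pivot element 3.
Divide row 2 by 3; eliminate column y from the other rows.
Row 1 update in column u2: 0 − (1/3)·(1/3) = -1/9.

-1/9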